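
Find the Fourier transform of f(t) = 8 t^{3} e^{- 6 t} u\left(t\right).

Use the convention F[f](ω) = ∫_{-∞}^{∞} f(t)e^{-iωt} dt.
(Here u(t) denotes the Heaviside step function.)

F(ω) = \frac{48}{\left(i \omega + 6\right)^{4}}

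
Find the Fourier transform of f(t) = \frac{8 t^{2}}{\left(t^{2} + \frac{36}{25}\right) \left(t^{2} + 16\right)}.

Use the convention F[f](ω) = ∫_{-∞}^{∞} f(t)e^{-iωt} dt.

F(ω) = \frac{200 \pi e^{- 4 \left|{\omega}\right|}}{91} - \frac{60 \pi e^{- \frac{6 \left|{\omega}\right|}{5}}}{91}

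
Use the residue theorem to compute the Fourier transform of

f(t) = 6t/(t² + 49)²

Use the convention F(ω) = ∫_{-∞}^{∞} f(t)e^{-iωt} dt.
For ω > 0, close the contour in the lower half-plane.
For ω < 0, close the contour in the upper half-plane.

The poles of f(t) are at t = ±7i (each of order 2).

Let g(z) = f(z)e^{-iωz}; for large |z| the factor e^{-iωz} decays in the lower half-plane when ω > 0 and in the upper half-plane when ω < 0.

Case ω > 0 (lower half-plane, clockwise contour ⇒ F(ω) = -2πi·ΣRes):
  Res_{z = - 7 i} g(z) = \frac{3 \omega e^{- 7 \omega}}{14} (pole of order 2)
  F(ω) = -2πi·ΣRes = - \frac{3 i \pi \omega e^{- 7 \omega}}{7}

Case ω < 0 (upper half-plane, counterclockwise contour ⇒ F(ω) = +2πi·ΣRes):
  Res_{z = 7 i} g(z) = - \frac{3 \omega e^{7 \omega}}{14} (pole of order 2)
  F(ω) = 2πi·ΣRes = - \frac{3 i \pi \omega e^{7 \omega}}{7}

Both cases combine into a single formula in |ω|:

F(ω) = - \frac{3 i \pi \omega e^{- 7 \left|{\omega}\right|}}{7}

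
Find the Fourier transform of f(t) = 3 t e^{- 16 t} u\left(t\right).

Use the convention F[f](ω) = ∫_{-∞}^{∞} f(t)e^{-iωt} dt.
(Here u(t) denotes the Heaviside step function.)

F(ω) = \frac{3}{\left(i \omega + 16\right)^{2}}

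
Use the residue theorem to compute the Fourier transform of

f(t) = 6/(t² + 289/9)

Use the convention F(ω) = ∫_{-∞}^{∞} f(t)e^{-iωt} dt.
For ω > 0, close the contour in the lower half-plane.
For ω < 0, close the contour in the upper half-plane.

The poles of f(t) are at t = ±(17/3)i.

Let g(z) = f(z)e^{-iωz}; for large |z| the factor e^{-iωz} decays in the lower half-plane when ω > 0 and in the upper half-plane when ω < 0.

Case ω > 0 (lower half-plane, clockwise contour ⇒ F(ω) = -2πi·ΣRes):
  Res_{z = - \frac{17 i}{3}} g(z) = \frac{9 i e^{- \frac{17 \omega}{3}}}{17}
  F(ω) = -2πi·ΣRes = \frac{18 \pi e^{- \frac{17 \omega}{3}}}{17}

Case ω < 0 (upper half-plane, counterclockwise contour ⇒ F(ω) = +2πi·ΣRes):
  Res_{z = \frac{17 i}{3}} g(z) = - \frac{9 i e^{\frac{17 \omega}{3}}}{17}
  F(ω) = 2πi·ΣRes = \frac{18 \pi e^{\frac{17 \omega}{3}}}{17}

Both cases combine into a single formula in |ω|:

F(ω) = \frac{18 \pi e^{- \frac{17 \left|{\omega}\right|}{3}}}{17}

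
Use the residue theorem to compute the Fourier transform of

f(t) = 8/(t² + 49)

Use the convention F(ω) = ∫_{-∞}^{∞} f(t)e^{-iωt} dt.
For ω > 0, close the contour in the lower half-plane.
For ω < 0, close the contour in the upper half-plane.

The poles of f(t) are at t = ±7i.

Let g(z) = f(z)e^{-iωz}; for large |z| the factor e^{-iωz} decays in the lower half-plane when ω > 0 and in the upper half-plane when ω < 0.

Case ω > 0 (lower half-plane, clockwise contour ⇒ F(ω) = -2πi·ΣRes):
  Res_{z = - 7 i} g(z) = \frac{4 i e^{- 7 \omega}}{7}
  F(ω) = -2πi·ΣRes = \frac{8 \pi e^{- 7 \omega}}{7}

Case ω < 0 (upper half-plane, counterclockwise contour ⇒ F(ω) = +2πi·ΣRes):
  Res_{z = 7 i} g(z) = - \frac{4 i e^{7 \omega}}{7}
  F(ω) = 2πi·ΣRes = \frac{8 \pi e^{7 \omega}}{7}

Both cases combine into a single formula in |ω|:

F(ω) = \frac{8 \pi e^{- 7 \left|{\omega}\right|}}{7}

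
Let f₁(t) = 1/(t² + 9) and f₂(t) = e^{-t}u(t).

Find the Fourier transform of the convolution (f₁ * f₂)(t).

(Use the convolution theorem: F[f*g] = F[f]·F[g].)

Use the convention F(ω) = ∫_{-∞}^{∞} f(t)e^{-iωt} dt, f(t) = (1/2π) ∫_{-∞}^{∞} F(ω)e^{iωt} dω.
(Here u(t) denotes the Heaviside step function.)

F[f₁*f₂](ω) = \frac{\pi e^{- 3 \left|{\omega}\right|}}{3 \left(i \omega + 1\right)}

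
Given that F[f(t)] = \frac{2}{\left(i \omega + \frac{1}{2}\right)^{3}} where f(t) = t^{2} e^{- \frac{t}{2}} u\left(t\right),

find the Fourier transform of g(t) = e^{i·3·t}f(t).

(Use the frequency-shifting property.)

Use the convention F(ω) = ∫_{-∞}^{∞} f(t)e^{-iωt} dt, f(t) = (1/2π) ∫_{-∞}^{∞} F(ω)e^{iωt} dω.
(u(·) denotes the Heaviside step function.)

F[g](ω) = \frac{16}{\left(2 i \left(\omega - 3\right) + 1\right)^{3}}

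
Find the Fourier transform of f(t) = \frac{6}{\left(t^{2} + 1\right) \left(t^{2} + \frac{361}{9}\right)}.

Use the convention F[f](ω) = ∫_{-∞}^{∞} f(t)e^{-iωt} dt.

F(ω) = \frac{27 \pi e^{- \left|{\omega}\right|}}{176} - \frac{81 \pi e^{- \frac{19 \left|{\omega}\right|}{3}}}{3344}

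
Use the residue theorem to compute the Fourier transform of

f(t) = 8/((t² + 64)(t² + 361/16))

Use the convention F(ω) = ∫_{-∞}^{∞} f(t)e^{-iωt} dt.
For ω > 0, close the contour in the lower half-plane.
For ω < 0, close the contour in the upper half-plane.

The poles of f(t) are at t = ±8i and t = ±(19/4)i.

Let g(z) = f(z)e^{-iωz}; for large |z| the factor e^{-iωz} decays in the lower half-plane when ω > 0 and in the upper half-plane when ω < 0.

Case ω > 0 (lower half-plane, clockwise contour ⇒ F(ω) = -2πi·ΣRes):
  Res_{z = - 8 i} g(z) = - \frac{8 i e^{- 8 \omega}}{663}
  Res_{z = - \frac{19 i}{4}} g(z) = \frac{256 i e^{- \frac{19 \omega}{4}}}{12597}
  F(ω) = -2πi·ΣRes = - \frac{16 \pi e^{- 8 \omega}}{663} + \frac{512 \pi e^{- \frac{19 \omega}{4}}}{12597}

Case ω < 0 (upper half-plane, counterclockwise contour ⇒ F(ω) = +2πi·ΣRes):
  Res_{z = 8 i} g(z) = \frac{8 i e^{8 \omega}}{663}
  Res_{z = \frac{19 i}{4}} g(z) = - \frac{256 i e^{\frac{19 \omega}{4}}}{12597}
  F(ω) = 2πi·ΣRes = \frac{16 \pi \left(32 e^{\frac{19 \omega}{4}} - 19 e^{8 \omega}\right)}{12597}

Both cases combine into a single formula in |ω|:

F(ω) = - \frac{16 \pi e^{- 8 \left|{\omega}\right|}}{663} + \frac{512 \pi e^{- \frac{19 \left|{\omega}\right|}{4}}}{12597}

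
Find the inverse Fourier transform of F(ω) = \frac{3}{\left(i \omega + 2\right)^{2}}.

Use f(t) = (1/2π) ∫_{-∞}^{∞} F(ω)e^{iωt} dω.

f(t) = 3 t e^{- 2 t} u\left(t\right)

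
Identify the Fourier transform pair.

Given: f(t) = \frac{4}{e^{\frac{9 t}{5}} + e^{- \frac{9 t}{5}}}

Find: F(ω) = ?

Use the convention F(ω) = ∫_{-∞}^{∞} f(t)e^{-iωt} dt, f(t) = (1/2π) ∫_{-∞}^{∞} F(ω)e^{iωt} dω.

F(ω) = \frac{10 \pi}{9 \cosh{\left(\frac{5 \pi \omega}{18} \right)}}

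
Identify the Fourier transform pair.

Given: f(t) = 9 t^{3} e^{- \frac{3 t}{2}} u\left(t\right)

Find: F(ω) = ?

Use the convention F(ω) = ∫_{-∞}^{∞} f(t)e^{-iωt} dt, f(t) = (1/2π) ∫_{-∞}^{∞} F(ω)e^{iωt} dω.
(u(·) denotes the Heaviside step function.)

F(ω) = \frac{864}{\left(2 i \omega + 3\right)^{4}}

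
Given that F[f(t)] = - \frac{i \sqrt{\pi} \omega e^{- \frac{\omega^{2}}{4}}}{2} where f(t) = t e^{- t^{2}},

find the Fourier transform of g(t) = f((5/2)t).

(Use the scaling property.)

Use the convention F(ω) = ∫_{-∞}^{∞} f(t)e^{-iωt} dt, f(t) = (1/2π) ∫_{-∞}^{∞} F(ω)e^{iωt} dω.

F[g](ω) = - \frac{2 i \sqrt{\pi} \omega e^{- \frac{\omega^{2}}{25}}}{25}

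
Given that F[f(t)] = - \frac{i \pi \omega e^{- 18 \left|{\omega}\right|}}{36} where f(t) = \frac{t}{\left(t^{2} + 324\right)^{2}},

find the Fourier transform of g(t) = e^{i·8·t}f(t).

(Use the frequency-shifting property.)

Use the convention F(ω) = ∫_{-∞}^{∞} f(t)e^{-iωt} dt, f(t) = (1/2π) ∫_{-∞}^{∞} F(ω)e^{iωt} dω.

F[g](ω) = \frac{i \pi \left(8 - \omega\right) e^{- 18 \left|{\omega - 8}\right|}}{36}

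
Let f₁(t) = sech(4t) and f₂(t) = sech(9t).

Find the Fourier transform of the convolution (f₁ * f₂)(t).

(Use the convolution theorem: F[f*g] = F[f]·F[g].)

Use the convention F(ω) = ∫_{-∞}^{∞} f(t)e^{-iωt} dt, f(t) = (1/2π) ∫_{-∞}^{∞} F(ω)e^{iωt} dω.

F[f₁*f₂](ω) = \frac{\pi^{2}}{36 \cosh{\left(\frac{\pi \omega}{18} \right)} \cosh{\left(\frac{\pi \omega}{8} \right)}}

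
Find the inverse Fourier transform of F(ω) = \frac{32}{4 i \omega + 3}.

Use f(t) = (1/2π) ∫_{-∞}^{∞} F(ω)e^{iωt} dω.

f(t) = 8 e^{- \frac{3 t}{4}} u\left(t\right)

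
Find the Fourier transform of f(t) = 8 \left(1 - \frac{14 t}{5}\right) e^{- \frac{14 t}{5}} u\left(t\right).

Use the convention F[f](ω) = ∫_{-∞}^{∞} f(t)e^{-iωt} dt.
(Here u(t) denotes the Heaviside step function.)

F(ω) = \frac{200 i \omega}{- 25 \omega^{2} + 140 i \omega + 196}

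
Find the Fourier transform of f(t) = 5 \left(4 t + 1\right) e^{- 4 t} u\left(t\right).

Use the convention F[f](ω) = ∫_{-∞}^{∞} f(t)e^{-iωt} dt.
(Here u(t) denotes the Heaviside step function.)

F(ω) = \frac{5 \left(- i \omega - 8\right)}{\omega^{2} - 8 i \omega - 16}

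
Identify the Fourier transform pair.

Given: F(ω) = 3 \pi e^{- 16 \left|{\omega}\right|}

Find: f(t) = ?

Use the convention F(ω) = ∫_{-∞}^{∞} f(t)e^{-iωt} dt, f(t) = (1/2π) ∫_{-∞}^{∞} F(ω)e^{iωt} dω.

f(t) = \frac{48}{t^{2} + 256}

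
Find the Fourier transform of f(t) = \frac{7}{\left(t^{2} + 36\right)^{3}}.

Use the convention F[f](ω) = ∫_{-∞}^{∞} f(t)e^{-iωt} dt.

F(ω) = \frac{7 \pi \left(12 \omega^{2} + 6 \left|{\omega}\right| + 1\right) e^{- 6 \left|{\omega}\right|}}{20736}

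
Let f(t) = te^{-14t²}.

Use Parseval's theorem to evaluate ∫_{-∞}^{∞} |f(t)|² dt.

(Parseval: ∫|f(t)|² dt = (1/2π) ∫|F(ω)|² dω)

∫|f(t)|² dt = \frac{\sqrt{7} \sqrt{\pi}}{784}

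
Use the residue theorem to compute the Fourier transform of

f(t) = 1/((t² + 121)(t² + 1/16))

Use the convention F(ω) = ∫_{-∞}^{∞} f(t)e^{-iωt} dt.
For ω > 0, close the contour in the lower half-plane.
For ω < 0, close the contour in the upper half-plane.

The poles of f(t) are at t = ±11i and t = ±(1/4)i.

Let g(z) = f(z)e^{-iωz}; for large |z| the factor e^{-iωz} decays in the lower half-plane when ω > 0 and in the upper half-plane when ω < 0.

Case ω > 0 (lower half-plane, clockwise contour ⇒ F(ω) = -2πi·ΣRes):
  Res_{z = - 11 i} g(z) = - \frac{8 i e^{- 11 \omega}}{21285}
  Res_{z = - \frac{i}{4}} g(z) = \frac{32 i e^{- \frac{\omega}{4}}}{1935}
  F(ω) = -2πi·ΣRes = - \frac{16 \pi e^{- 11 \omega}}{21285} + \frac{64 \pi e^{- \frac{\omega}{4}}}{1935}

Case ω < 0 (upper half-plane, counterclockwise contour ⇒ F(ω) = +2πi·ΣRes):
  Res_{z = 11 i} g(z) = \frac{8 i e^{11 \omega}}{21285}
  Res_{z = \frac{i}{4}} g(z) = - \frac{32 i e^{\frac{\omega}{4}}}{1935}
  F(ω) = 2πi·ΣRes = \frac{16 \pi \left(44 e^{\frac{\omega}{4}} - e^{11 \omega}\right)}{21285}

Both cases combine into a single formula in |ω|:

F(ω) = - \frac{16 \pi e^{- 11 \left|{\omega}\right|}}{21285} + \frac{64 \pi e^{- \frac{\left|{\omega}\right|}{4}}}{1935}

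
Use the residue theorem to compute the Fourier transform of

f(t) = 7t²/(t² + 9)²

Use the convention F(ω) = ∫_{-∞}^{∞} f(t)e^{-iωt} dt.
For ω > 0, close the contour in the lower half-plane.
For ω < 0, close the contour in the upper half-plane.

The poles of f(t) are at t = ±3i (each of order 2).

Let g(z) = f(z)e^{-iωz}; for large |z| the factor e^{-iωz} decays in the lower half-plane when ω > 0 and in the upper half-plane when ω < 0.

Case ω > 0 (lower half-plane, clockwise contour ⇒ F(ω) = -2πi·ΣRes):
  Res_{z = - 3 i} g(z) = \frac{7 i \left(1 - 3 \omega\right) e^{- 3 \omega}}{12} (pole of order 2)
  F(ω) = -2πi·ΣRes = \frac{7 \pi \left(1 - 3 \omega\right) e^{- 3 \omega}}{6}

Case ω < 0 (upper half-plane, counterclockwise contour ⇒ F(ω) = +2πi·ΣRes):
  Res_{z = 3 i} g(z) = \frac{7 i \left(- 3 \omega - 1\right) e^{3 \omega}}{12} (pole of order 2)
  F(ω) = 2πi·ΣRes = \frac{7 \pi \left(3 \omega + 1\right) e^{3 \omega}}{6}

Both cases combine into a single formula in |ω|:

F(ω) = \frac{7 \pi \left(1 - 3 \left|{\omega}\right|\right) e^{- 3 \left|{\omega}\right|}}{6}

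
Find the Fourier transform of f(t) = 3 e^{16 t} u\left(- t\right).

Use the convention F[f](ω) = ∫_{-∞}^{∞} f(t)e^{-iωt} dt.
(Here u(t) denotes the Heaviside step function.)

F(ω) = - \frac{3}{i \omega - 16}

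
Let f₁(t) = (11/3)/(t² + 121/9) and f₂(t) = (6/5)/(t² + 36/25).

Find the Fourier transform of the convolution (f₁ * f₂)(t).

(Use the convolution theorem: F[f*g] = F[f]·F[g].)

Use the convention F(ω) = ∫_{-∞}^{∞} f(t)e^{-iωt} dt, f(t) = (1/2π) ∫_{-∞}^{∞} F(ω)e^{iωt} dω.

F[f₁*f₂](ω) = \pi^{2} e^{- \frac{73 \left|{\omega}\right|}{15}}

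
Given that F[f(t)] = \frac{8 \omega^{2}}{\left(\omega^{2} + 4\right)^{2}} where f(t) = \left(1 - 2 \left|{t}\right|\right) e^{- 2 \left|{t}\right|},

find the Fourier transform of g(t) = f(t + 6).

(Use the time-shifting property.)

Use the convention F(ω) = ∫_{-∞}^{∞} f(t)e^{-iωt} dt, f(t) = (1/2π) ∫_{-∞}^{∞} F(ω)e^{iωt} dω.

F[g](ω) = \frac{8 \omega^{2} e^{6 i \omega}}{\left(\omega^{2} + 4\right)^{2}}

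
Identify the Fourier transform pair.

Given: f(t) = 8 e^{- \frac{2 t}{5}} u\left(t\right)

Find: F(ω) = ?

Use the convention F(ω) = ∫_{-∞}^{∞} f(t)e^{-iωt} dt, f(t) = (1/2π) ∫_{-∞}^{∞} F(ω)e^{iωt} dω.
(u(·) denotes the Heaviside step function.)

F(ω) = \frac{40}{5 i \omega + 2}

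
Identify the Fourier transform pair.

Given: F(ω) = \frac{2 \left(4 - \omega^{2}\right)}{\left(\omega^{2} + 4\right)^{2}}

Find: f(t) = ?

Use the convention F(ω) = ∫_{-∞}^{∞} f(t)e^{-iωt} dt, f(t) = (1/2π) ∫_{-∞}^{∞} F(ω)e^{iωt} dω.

f(t) = e^{- 2 \left|{t}\right|} \left|{t}\right|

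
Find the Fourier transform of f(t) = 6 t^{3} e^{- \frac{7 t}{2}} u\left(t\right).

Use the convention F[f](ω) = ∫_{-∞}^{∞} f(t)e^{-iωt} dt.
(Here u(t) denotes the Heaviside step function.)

F(ω) = \frac{576}{\left(2 i \omega + 7\right)^{4}}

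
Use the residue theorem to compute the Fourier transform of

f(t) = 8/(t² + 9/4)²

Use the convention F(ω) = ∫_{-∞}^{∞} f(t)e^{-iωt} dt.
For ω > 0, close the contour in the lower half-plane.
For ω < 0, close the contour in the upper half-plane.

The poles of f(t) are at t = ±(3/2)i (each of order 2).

Let g(z) = f(z)e^{-iωz}; for large |z| the factor e^{-iωz} decays in the lower half-plane when ω > 0 and in the upper half-plane when ω < 0.

Case ω > 0 (lower half-plane, clockwise contour ⇒ F(ω) = -2πi·ΣRes):
  Res_{z = - \frac{3 i}{2}} g(z) = \frac{8 i \left(3 \omega + 2\right) e^{- \frac{3 \omega}{2}}}{27} (pole of order 2)
  F(ω) = -2πi·ΣRes = \frac{16 \pi \left(3 \omega + 2\right) e^{- \frac{3 \omega}{2}}}{27}

Case ω < 0 (upper half-plane, counterclockwise contour ⇒ F(ω) = +2πi·ΣRes):
  Res_{z = \frac{3 i}{2}} g(z) = \frac{8 i \left(3 \omega - 2\right) e^{\frac{3 \omega}{2}}}{27} (pole of order 2)
  F(ω) = 2πi·ΣRes = \frac{16 \pi \left(2 - 3 \omega\right) e^{\frac{3 \omega}{2}}}{27}

Both cases combine into a single formula in |ω|:

F(ω) = \frac{16 \pi \left(3 \left|{\omega}\right| + 2\right) e^{- \frac{3 \left|{\omega}\right|}{2}}}{27}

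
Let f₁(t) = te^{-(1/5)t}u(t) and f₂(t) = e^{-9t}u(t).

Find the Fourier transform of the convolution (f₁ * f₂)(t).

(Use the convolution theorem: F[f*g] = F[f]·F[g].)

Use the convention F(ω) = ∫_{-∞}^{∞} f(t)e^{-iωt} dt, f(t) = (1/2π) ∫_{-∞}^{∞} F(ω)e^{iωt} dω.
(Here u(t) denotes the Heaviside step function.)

F[f₁*f₂](ω) = \frac{25}{\left(i \omega + 9\right) \left(5 i \omega + 1\right)^{2}}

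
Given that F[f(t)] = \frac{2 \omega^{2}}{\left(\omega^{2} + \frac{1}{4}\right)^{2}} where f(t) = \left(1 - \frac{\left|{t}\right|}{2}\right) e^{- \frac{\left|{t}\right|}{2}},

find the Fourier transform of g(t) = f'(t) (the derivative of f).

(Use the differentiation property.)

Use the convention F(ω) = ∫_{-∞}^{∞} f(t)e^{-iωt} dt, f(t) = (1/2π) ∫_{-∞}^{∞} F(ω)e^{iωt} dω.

F[g](ω) = \frac{32 i \omega^{3}}{\left(4 \omega^{2} + 1\right)^{2}}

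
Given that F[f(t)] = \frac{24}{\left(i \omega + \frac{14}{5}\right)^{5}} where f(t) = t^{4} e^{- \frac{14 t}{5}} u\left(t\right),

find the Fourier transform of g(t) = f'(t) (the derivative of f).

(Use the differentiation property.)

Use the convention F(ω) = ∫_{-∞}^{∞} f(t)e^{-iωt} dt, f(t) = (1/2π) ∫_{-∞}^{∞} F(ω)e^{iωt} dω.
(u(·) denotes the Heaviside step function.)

F[g](ω) = \frac{75000 i \omega}{\left(5 i \omega + 14\right)^{5}}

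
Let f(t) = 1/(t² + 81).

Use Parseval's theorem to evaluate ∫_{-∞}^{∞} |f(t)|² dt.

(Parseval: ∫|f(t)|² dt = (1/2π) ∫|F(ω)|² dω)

∫|f(t)|² dt = \frac{\pi}{1458}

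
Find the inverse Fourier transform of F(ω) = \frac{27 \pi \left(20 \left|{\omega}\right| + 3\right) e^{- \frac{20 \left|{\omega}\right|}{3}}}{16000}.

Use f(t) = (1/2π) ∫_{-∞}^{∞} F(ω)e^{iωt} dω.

f(t) = \frac{3}{\left(t^{2} + \frac{400}{9}\right)^{2}}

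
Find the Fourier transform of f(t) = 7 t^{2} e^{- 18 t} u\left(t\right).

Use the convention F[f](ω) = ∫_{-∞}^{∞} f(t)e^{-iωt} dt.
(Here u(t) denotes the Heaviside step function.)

F(ω) = \frac{14}{\left(i \omega + 18\right)^{3}}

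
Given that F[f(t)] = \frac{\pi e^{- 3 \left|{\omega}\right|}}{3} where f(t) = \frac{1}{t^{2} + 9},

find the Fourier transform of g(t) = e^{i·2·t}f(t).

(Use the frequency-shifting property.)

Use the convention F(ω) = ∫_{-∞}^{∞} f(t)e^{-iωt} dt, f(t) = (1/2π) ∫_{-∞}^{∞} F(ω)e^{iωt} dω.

F[g](ω) = \frac{\pi e^{- 3 \left|{\omega - 2}\right|}}{3}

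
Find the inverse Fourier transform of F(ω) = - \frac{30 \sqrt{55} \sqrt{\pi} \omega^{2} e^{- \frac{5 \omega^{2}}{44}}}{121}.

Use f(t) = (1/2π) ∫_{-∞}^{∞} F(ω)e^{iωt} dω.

f(t) = 6 \left(\frac{44 t^{2}}{5} - 2\right) e^{- \frac{11 t^{2}}{5}}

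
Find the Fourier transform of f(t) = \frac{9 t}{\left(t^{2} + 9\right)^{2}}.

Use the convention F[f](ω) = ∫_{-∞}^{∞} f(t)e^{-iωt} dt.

F(ω) = - \frac{3 i \pi \omega e^{- 3 \left|{\omega}\right|}}{2}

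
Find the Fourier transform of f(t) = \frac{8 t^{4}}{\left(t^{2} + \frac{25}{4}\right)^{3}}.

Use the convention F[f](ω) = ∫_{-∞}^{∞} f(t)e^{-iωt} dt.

F(ω) = \frac{\pi \left(25 \omega^{2} - 50 \left|{\omega}\right| + 12\right) e^{- \frac{5 \left|{\omega}\right|}{2}}}{10}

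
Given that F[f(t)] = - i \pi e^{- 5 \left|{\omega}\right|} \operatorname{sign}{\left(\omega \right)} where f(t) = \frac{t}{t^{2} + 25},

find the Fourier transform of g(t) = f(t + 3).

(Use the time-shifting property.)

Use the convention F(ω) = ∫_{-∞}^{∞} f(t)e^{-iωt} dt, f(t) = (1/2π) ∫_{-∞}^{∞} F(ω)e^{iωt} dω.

F[g](ω) = - i \pi e^{3 i \omega} e^{- 5 \left|{\omega}\right|} \operatorname{sign}{\left(\omega \right)}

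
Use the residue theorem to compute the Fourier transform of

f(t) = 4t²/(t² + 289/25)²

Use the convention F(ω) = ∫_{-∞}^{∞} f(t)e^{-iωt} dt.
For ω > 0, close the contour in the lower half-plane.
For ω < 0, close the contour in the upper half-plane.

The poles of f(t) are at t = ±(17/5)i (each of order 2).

Let g(z) = f(z)e^{-iωz}; for large |z| the factor e^{-iωz} decays in the lower half-plane when ω > 0 and in the upper half-plane when ω < 0.

Case ω > 0 (lower half-plane, clockwise contour ⇒ F(ω) = -2πi·ΣRes):
  Res_{z = - \frac{17 i}{5}} g(z) = i \left(\frac{5}{17} - \omega\right) e^{- \frac{17 \omega}{5}} (pole of order 2)
  F(ω) = -2πi·ΣRes = \frac{2 \pi \left(5 - 17 \omega\right) e^{- \frac{17 \omega}{5}}}{17}

Case ω < 0 (upper half-plane, counterclockwise contour ⇒ F(ω) = +2πi·ΣRes):
  Res_{z = \frac{17 i}{5}} g(z) = i \left(- \omega - \frac{5}{17}\right) e^{\frac{17 \omega}{5}} (pole of order 2)
  F(ω) = 2πi·ΣRes = \frac{2 \pi \left(17 \omega + 5\right) e^{\frac{17 \omega}{5}}}{17}

Both cases combine into a single formula in |ω|:

F(ω) = \frac{2 \pi \left(5 - 17 \left|{\omega}\right|\right) e^{- \frac{17 \left|{\omega}\right|}{5}}}{17}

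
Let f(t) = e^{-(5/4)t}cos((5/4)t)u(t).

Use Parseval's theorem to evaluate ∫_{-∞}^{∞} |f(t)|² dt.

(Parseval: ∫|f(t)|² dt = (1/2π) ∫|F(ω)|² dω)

∫|f(t)|² dt = \frac{3}{10}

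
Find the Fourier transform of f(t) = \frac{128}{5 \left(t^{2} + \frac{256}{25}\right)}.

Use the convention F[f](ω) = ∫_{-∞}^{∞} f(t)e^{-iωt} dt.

F(ω) = 8 \pi e^{- \frac{16 \left|{\omega}\right|}{5}}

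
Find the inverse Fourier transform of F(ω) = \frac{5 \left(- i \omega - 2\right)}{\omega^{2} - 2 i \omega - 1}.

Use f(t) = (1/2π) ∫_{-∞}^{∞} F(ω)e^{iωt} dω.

f(t) = 5 \left(t + 1\right) e^{- t} u\left(t\right)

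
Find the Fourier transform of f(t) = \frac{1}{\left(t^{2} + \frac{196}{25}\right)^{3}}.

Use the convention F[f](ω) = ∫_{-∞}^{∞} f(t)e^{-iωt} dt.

F(ω) = \frac{125 \pi \left(196 \omega^{2} + 210 \left|{\omega}\right| + 75\right) e^{- \frac{14 \left|{\omega}\right|}{5}}}{4302592}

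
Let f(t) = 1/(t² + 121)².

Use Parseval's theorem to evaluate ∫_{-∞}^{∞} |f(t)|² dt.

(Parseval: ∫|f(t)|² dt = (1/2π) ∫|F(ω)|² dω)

∫|f(t)|² dt = \frac{5 \pi}{311794736}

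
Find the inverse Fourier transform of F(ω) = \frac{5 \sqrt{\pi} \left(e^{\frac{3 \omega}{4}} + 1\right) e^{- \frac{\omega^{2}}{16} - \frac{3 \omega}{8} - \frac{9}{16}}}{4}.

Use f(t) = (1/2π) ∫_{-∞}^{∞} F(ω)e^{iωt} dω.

f(t) = 5 e^{- 4 t^{2}} \cos{\left(3 t \right)}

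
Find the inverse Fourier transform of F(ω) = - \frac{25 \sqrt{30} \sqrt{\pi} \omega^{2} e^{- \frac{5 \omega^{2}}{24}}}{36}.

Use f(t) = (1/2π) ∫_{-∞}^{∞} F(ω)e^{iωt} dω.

f(t) = 5 \left(\frac{24 t^{2}}{5} - 2\right) e^{- \frac{6 t^{2}}{5}}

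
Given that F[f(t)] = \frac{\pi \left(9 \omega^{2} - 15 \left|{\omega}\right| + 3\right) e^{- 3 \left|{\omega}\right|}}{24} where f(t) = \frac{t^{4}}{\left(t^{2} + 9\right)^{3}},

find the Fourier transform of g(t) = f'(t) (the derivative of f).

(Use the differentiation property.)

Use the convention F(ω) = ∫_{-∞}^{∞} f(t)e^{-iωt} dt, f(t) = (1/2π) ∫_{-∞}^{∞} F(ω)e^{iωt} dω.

F[g](ω) = \frac{i \pi \omega \left(3 \omega^{2} - 5 \left|{\omega}\right| + 1\right) e^{- 3 \left|{\omega}\right|}}{8}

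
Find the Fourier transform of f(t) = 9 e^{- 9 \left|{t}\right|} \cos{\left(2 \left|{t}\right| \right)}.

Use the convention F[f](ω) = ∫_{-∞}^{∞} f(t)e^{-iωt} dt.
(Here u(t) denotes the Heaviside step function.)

F(ω) = \frac{162 \left(\omega^{2} + 85\right)}{\omega^{4} + 154 \omega^{2} + 7225}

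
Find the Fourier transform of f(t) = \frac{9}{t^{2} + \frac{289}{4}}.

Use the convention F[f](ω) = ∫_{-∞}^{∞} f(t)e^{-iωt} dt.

F(ω) = \frac{18 \pi e^{- \frac{17 \left|{\omega}\right|}{2}}}{17}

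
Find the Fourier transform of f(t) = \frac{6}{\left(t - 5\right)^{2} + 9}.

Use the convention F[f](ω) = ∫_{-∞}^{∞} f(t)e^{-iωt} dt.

F(ω) = 2 \pi e^{- 5 i \omega - 3 \left|{\omega}\right|}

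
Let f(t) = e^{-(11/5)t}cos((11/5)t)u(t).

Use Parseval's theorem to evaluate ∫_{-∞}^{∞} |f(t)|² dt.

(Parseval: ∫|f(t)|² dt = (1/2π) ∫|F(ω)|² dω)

∫|f(t)|² dt = \frac{15}{88}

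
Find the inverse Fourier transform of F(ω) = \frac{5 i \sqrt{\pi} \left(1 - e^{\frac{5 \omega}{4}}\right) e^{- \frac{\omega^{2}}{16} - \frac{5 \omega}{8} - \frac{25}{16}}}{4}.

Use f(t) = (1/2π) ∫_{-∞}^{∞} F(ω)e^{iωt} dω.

f(t) = 5 e^{- 4 t^{2}} \sin{\left(5 t \right)}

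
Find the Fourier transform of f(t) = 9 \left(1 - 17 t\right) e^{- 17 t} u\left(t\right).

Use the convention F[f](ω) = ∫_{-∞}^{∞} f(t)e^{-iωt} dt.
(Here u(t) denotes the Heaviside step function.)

F(ω) = \frac{9 i \omega}{- \omega^{2} + 34 i \omega + 289}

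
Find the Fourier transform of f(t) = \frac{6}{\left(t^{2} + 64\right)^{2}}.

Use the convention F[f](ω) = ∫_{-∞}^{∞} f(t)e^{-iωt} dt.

F(ω) = \frac{3 \pi \left(8 \left|{\omega}\right| + 1\right) e^{- 8 \left|{\omega}\right|}}{512}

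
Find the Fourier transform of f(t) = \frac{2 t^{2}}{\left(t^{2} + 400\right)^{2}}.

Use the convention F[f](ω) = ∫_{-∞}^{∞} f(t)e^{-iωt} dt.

F(ω) = \frac{\pi \left(1 - 20 \left|{\omega}\right|\right) e^{- 20 \left|{\omega}\right|}}{20}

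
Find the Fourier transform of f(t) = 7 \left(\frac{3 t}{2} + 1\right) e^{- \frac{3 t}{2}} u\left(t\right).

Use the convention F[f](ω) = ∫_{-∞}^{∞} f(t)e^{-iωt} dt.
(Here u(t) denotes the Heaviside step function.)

F(ω) = \frac{28 \left(- i \omega - 3\right)}{4 \omega^{2} - 12 i \omega - 9}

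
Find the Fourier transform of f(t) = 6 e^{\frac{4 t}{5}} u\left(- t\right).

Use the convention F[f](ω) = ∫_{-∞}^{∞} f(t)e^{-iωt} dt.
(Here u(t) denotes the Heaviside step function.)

F(ω) = - \frac{30}{5 i \omega - 4}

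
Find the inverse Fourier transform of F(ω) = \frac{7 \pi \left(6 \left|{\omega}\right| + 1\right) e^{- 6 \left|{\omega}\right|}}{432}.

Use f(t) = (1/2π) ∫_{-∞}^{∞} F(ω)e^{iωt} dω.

f(t) = \frac{7}{\left(t^{2} + 36\right)^{2}}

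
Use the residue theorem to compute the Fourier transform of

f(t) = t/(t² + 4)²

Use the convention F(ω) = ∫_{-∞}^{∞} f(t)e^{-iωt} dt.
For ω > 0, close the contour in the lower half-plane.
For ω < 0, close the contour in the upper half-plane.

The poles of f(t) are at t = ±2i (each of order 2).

Let g(z) = f(z)e^{-iωz}; for large |z| the factor e^{-iωz} decays in the lower half-plane when ω > 0 and in the upper half-plane when ω < 0.

Case ω > 0 (lower half-plane, clockwise contour ⇒ F(ω) = -2πi·ΣRes):
  Res_{z = - 2 i} g(z) = \frac{\omega e^{- 2 \omega}}{8} (pole of order 2)
  F(ω) = -2πi·ΣRes = - \frac{i \pi \omega e^{- 2 \omega}}{4}

Case ω < 0 (upper half-plane, counterclockwise contour ⇒ F(ω) = +2πi·ΣRes):
  Res_{z = 2 i} g(z) = - \frac{\omega e^{2 \omega}}{8} (pole of order 2)
  F(ω) = 2πi·ΣRes = - \frac{i \pi \omega e^{2 \omega}}{4}

Both cases combine into a single formula in |ω|:

F(ω) = - \frac{i \pi \omega e^{- 2 \left|{\omega}\right|}}{4}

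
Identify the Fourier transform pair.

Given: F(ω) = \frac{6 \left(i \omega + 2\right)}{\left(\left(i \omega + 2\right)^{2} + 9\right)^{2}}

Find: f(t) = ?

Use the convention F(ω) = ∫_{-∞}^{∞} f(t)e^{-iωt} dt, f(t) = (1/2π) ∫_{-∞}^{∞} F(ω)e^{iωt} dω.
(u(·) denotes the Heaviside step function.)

f(t) = t e^{- 2 t} \sin{\left(3 t \right)} u\left(t\right)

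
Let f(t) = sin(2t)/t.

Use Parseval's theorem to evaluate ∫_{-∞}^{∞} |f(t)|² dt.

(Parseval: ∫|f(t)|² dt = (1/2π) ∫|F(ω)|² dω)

∫|f(t)|² dt = 2 \pi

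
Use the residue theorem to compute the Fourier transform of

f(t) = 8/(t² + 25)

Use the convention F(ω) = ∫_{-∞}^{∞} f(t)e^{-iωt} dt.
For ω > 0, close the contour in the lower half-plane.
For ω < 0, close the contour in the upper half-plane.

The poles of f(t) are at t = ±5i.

Let g(z) = f(z)e^{-iωz}; for large |z| the factor e^{-iωz} decays in the lower half-plane when ω > 0 and in the upper half-plane when ω < 0.

Case ω > 0 (lower half-plane, clockwise contour ⇒ F(ω) = -2πi·ΣRes):
  Res_{z = - 5 i} g(z) = \frac{4 i e^{- 5 \omega}}{5}
  F(ω) = -2πi·ΣRes = \frac{8 \pi e^{- 5 \omega}}{5}

Case ω < 0 (upper half-plane, counterclockwise contour ⇒ F(ω) = +2πi·ΣRes):
  Res_{z = 5 i} g(z) = - \frac{4 i e^{5 \omega}}{5}
  F(ω) = 2πi·ΣRes = \frac{8 \pi e^{5 \omega}}{5}

Both cases combine into a single formula in |ω|:

F(ω) = \frac{8 \pi e^{- 5 \left|{\omega}\right|}}{5}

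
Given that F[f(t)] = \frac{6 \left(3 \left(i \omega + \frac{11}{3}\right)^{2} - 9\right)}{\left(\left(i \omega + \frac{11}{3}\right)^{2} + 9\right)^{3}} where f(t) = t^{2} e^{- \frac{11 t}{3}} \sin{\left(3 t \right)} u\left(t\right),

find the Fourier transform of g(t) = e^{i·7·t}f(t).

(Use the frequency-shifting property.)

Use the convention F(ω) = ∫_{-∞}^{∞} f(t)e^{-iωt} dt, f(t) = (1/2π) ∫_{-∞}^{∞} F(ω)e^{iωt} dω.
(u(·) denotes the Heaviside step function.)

F[g](ω) = \frac{1458 \left(\left(3 i \left(\omega - 7\right) + 11\right)^{2} - 27\right)}{\left(\left(3 i \left(\omega - 7\right) + 11\right)^{2} + 81\right)^{3}}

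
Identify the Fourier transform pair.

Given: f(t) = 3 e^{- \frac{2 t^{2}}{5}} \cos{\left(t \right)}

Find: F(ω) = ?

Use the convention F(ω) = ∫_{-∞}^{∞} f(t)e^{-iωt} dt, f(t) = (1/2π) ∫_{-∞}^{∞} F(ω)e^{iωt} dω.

F(ω) = \frac{3 \sqrt{10} \sqrt{\pi} \left(e^{\frac{5 \omega}{2}} + 1\right) e^{- \frac{5 \omega^{2}}{8} - \frac{5 \omega}{4} - \frac{5}{8}}}{4}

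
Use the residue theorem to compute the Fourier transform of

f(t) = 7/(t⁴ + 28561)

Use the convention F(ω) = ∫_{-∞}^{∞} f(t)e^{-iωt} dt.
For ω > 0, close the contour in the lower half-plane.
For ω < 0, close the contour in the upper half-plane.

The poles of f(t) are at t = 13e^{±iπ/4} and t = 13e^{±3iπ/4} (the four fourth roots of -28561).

Let g(z) = f(z)e^{-iωz}; for large |z| the factor e^{-iωz} decays in the lower half-plane when ω > 0 and in the upper half-plane when ω < 0.

Case ω > 0 (lower half-plane, clockwise contour ⇒ F(ω) = -2πi·ΣRes):
  Res_{z = - \frac{13 \sqrt{2}}{2} - \frac{13 \sqrt{2} i}{2}} g(z) = \frac{7 \sqrt{2} i \left(1 - i\right) e^{\frac{13 \sqrt{2} \omega \left(-1 + i\right)}{2}}}{17576}
  Res_{z = \frac{13 \sqrt{2}}{2} - \frac{13 \sqrt{2} i}{2}} g(z) = \frac{7 \sqrt{2} i \left(1 + i\right) e^{- \frac{13 \sqrt{2} \omega \left(1 + i\right)}{2}}}{17576}
  F(ω) = -2πi·ΣRes = \frac{7 \sqrt{2} \pi \left(1 - i\right) \left(e^{13 \sqrt{2} i \omega} + i\right) e^{- \frac{13 \sqrt{2} \omega \left(1 + i\right)}{2}}}{8788} = \frac{7 \pi e^{- \frac{13 \sqrt{2} \omega}{2}} \sin{\left(\frac{13 \sqrt{2} \omega}{2} + \frac{\pi}{4} \right)}}{2197}

Case ω < 0 (upper half-plane, counterclockwise contour ⇒ F(ω) = +2πi·ΣRes):
  Res_{z = \frac{13 \sqrt{2}}{2} + \frac{13 \sqrt{2} i}{2}} g(z) = \frac{7 \sqrt{2} i \left(-1 + i\right) e^{\frac{13 \sqrt{2} \omega \left(1 - i\right)}{2}}}{17576}
  Res_{z = - \frac{13 \sqrt{2}}{2} + \frac{13 \sqrt{2} i}{2}} g(z) = \frac{7 \sqrt{2} \left(1 - i\right) e^{\frac{13 \sqrt{2} \omega \left(1 + i\right)}{2}}}{17576}
  F(ω) = 2πi·ΣRes = - \frac{7 \sqrt{2} i \pi \left(i \left(1 - i\right) e^{\frac{13 \sqrt{2} \omega \left(1 - i\right)}{2}} - \left(1 - i\right) e^{\frac{13 \sqrt{2} \omega \left(1 + i\right)}{2}}\right)}{8788} = \frac{7 \pi e^{\frac{13 \sqrt{2} \omega}{2}} \cos{\left(\frac{13 \sqrt{2} \omega}{2} + \frac{\pi}{4} \right)}}{2197}

Both cases combine into a single formula in |ω|:

F(ω) = \frac{7 \pi e^{- \frac{13 \sqrt{2} \left|{\omega}\right|}{2}} \sin{\left(\frac{13 \sqrt{2} \left|{\omega}\right|}{2} + \frac{\pi}{4} \right)}}{2197}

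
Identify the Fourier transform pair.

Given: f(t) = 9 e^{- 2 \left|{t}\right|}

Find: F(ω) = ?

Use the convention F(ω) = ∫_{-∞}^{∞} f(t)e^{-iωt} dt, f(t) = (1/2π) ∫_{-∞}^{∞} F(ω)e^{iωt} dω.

F(ω) = \frac{36}{\omega^{2} + 4}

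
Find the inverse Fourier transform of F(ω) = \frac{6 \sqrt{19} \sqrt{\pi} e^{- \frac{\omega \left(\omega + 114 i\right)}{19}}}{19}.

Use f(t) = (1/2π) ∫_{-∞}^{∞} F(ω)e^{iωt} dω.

f(t) = 3 e^{- \frac{19 \left(t - 6\right)^{2}}{4}}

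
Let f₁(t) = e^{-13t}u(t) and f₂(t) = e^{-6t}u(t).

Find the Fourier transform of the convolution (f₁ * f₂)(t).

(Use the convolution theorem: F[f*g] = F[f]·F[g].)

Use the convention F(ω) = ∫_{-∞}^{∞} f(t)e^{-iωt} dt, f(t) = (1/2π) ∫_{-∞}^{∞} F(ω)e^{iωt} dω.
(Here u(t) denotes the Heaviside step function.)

F[f₁*f₂](ω) = \frac{1}{\left(i \omega + 6\right) \left(i \omega + 13\right)}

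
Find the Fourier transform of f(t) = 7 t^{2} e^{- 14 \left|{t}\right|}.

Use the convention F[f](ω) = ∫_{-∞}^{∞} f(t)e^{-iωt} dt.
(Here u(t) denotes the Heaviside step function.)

F(ω) = \frac{392 \left(196 - 3 \omega^{2}\right)}{\left(\omega^{2} + 196\right)^{3}}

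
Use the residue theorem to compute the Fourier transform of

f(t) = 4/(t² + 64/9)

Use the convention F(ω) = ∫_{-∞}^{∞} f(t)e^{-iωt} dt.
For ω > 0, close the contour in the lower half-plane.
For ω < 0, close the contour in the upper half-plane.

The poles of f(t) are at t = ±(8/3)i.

Let g(z) = f(z)e^{-iωz}; for large |z| the factor e^{-iωz} decays in the lower half-plane when ω > 0 and in the upper half-plane when ω < 0.

Case ω > 0 (lower half-plane, clockwise contour ⇒ F(ω) = -2πi·ΣRes):
  Res_{z = - \frac{8 i}{3}} g(z) = \frac{3 i e^{- \frac{8 \omega}{3}}}{4}
  F(ω) = -2πi·ΣRes = \frac{3 \pi e^{- \frac{8 \omega}{3}}}{2}

Case ω < 0 (upper half-plane, counterclockwise contour ⇒ F(ω) = +2πi·ΣRes):
  Res_{z = \frac{8 i}{3}} g(z) = - \frac{3 i e^{\frac{8 \omega}{3}}}{4}
  F(ω) = 2πi·ΣRes = \frac{3 \pi e^{\frac{8 \omega}{3}}}{2}

Both cases combine into a single formula in |ω|:

F(ω) = \frac{3 \pi e^{- \frac{8 \left|{\omega}\right|}{3}}}{2}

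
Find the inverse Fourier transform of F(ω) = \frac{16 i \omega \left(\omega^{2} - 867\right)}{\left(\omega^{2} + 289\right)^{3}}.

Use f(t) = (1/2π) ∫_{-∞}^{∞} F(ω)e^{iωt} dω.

f(t) = 4 t e^{- 17 \left|{t}\right|} \left|{t}\right|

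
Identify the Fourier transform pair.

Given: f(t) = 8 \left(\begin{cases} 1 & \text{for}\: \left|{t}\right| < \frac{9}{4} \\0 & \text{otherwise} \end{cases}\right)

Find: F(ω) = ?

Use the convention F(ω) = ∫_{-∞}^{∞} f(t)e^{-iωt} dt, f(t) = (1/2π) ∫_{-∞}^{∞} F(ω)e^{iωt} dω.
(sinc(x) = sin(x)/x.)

F(ω) = 36 \operatorname{sinc}{\left(\frac{9 \omega}{4} \right)}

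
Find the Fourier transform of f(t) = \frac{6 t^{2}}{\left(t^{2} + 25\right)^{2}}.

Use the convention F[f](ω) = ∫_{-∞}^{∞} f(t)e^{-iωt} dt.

F(ω) = \frac{3 \pi \left(1 - 5 \left|{\omega}\right|\right) e^{- 5 \left|{\omega}\right|}}{5}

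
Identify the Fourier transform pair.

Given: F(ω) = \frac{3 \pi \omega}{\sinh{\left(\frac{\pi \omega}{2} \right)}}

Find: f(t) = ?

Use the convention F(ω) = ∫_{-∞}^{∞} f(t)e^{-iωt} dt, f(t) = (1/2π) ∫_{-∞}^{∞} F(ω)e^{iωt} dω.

f(t) = \frac{3}{\cosh^{2}{\left(t \right)}}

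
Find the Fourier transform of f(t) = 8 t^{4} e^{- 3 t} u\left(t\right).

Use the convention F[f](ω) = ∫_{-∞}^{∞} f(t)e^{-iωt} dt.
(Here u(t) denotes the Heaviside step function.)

F(ω) = \frac{192}{\left(i \omega + 3\right)^{5}}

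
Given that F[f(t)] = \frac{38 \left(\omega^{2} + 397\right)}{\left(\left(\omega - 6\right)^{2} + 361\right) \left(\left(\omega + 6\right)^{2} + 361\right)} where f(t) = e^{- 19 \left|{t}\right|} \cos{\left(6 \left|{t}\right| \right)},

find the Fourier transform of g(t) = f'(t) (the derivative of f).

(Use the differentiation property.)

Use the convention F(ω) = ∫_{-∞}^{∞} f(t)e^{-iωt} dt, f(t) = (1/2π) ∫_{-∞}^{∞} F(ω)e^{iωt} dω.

F[g](ω) = \frac{38 i \omega \left(\omega^{2} + 397\right)}{\omega^{4} + 650 \omega^{2} + 157609}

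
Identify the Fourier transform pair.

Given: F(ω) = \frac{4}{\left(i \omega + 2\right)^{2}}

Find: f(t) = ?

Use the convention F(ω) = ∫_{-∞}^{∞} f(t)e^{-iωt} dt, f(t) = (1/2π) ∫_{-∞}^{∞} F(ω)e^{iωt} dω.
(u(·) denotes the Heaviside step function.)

f(t) = 4 t e^{- 2 t} u\left(t\right)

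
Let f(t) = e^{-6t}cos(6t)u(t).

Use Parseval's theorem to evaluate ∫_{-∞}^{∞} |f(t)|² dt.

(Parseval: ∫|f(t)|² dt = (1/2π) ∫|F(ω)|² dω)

∫|f(t)|² dt = \frac{1}{16}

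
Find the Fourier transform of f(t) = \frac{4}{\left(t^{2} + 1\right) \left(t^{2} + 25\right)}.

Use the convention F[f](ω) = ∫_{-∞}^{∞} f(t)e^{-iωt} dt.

F(ω) = \frac{\pi e^{- \left|{\omega}\right|}}{6} - \frac{\pi e^{- 5 \left|{\omega}\right|}}{30}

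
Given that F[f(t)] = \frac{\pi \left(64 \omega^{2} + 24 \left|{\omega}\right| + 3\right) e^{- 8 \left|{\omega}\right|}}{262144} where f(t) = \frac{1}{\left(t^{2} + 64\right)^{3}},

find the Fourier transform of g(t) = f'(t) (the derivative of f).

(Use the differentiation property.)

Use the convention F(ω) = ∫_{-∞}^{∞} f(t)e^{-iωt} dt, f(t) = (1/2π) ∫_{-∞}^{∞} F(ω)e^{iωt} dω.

F[g](ω) = \frac{i \pi \omega \left(64 \omega^{2} + 24 \left|{\omega}\right| + 3\right) e^{- 8 \left|{\omega}\right|}}{262144}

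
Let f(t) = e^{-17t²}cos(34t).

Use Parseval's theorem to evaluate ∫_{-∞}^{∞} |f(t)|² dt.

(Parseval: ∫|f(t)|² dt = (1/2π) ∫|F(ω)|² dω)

∫|f(t)|² dt = \frac{\sqrt{34} \sqrt{\pi} \left(1 + e^{34}\right)}{68 e^{34}}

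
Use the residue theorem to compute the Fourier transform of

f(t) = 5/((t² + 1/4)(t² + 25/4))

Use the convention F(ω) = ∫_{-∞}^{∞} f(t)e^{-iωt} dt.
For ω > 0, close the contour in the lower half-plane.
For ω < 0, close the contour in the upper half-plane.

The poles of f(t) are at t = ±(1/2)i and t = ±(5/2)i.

Let g(z) = f(z)e^{-iωz}; for large |z| the factor e^{-iωz} decays in the lower half-plane when ω > 0 and in the upper half-plane when ω < 0.

Case ω > 0 (lower half-plane, clockwise contour ⇒ F(ω) = -2πi·ΣRes):
  Res_{z = - \frac{i}{2}} g(z) = \frac{5 i e^{- \frac{\omega}{2}}}{6}
  Res_{z = - \frac{5 i}{2}} g(z) = - \frac{i e^{- \frac{5 \omega}{2}}}{6}
  F(ω) = -2πi·ΣRes = \frac{\pi \left(5 e^{2 \omega} - 1\right) e^{- \frac{5 \omega}{2}}}{3}

Case ω < 0 (upper half-plane, counterclockwise contour ⇒ F(ω) = +2πi·ΣRes):
  Res_{z = \frac{i}{2}} g(z) = - \frac{5 i e^{\frac{\omega}{2}}}{6}
  Res_{z = \frac{5 i}{2}} g(z) = \frac{i e^{\frac{5 \omega}{2}}}{6}
  F(ω) = 2πi·ΣRes = \frac{\pi \left(5 - e^{2 \omega}\right) e^{\frac{\omega}{2}}}{3}

Both cases combine into a single formula in |ω|:

F(ω) = \frac{\pi \left(5 e^{2 \left|{\omega}\right|} - 1\right) e^{- \frac{5 \left|{\omega}\right|}{2}}}{3}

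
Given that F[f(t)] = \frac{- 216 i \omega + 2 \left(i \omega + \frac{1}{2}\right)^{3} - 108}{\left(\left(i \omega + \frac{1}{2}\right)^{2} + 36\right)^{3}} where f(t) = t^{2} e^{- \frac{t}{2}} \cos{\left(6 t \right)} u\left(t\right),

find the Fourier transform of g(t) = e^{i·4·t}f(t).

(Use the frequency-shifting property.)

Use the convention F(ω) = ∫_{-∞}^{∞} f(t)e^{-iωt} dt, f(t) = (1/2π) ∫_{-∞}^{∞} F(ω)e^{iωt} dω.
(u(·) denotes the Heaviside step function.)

F[g](ω) = \frac{16 \left(864 i \left(4 - \omega\right) + \left(2 i \left(\omega - 4\right) + 1\right)^{3} - 432\right)}{\left(\left(2 i \left(\omega - 4\right) + 1\right)^{2} + 144\right)^{3}}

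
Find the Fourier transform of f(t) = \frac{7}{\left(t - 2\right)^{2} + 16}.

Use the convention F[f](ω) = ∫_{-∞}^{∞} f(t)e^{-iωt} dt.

F(ω) = \frac{7 \pi e^{- 2 i \omega - 4 \left|{\omega}\right|}}{4}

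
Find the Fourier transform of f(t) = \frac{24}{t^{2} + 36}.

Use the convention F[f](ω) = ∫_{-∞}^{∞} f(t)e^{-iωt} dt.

F(ω) = 4 \pi e^{- 6 \left|{\omega}\right|}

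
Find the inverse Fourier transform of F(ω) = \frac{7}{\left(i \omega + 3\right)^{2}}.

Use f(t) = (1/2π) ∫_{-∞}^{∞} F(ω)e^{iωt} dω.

f(t) = 7 t e^{- 3 t} u\left(t\right)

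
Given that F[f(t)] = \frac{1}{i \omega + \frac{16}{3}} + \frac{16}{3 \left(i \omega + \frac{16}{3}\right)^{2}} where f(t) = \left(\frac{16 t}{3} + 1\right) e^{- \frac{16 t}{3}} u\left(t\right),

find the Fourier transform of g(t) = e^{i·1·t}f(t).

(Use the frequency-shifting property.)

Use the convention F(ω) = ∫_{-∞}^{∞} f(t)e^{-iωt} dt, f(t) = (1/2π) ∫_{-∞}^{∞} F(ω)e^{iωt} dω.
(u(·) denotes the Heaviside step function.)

F[g](ω) = \frac{- 9 i \omega - 96 + 9 i}{9 \omega^{2} + \omega \left(-18 - 96 i\right) - 247 + 96 i}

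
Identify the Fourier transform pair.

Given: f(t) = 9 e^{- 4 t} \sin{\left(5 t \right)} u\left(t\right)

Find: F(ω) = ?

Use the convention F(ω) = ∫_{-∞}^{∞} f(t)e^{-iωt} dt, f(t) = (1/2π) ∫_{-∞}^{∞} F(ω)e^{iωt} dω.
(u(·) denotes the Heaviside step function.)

F(ω) = \frac{45}{\left(i \omega + 4\right)^{2} + 25}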